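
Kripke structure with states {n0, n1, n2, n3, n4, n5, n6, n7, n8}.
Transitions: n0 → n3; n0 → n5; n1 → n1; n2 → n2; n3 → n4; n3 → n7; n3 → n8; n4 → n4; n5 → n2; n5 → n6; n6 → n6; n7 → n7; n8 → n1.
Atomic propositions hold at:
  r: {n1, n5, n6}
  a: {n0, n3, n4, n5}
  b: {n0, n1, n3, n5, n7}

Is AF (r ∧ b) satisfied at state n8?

Yes

Sat(r ∧ b) = {n1, n5}
AF (r ∧ b): least fixpoint, start Z0 = {n1, n5}, add states with every successor in Z. Z1 = {n1, n5, n8}; fixed.
Sat(AF (r ∧ b)) = {n1, n5, n8}
n8 ∈ Sat(AF (r ∧ b)) = {n1, n5, n8}, so the formula holds at n8.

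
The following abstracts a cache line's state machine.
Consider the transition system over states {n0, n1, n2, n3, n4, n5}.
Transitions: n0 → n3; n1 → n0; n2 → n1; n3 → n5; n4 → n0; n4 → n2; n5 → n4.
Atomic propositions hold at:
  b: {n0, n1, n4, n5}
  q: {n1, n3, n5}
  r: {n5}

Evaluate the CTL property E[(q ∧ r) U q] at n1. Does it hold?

Yes

Sat(q ∧ r) = {n5}
E[(q ∧ r) U q]: least fixpoint, start Z0 = Sat(q) = {n1, n3, n5}, add states in Sat(q ∧ r) with some successor in Z. Already a fixed point.
Sat(E[(q ∧ r) U q]) = {n1, n3, n5}
n1 ∈ Sat(E[(q ∧ r) U q]) = {n1, n3, n5}, so the formula holds at n1.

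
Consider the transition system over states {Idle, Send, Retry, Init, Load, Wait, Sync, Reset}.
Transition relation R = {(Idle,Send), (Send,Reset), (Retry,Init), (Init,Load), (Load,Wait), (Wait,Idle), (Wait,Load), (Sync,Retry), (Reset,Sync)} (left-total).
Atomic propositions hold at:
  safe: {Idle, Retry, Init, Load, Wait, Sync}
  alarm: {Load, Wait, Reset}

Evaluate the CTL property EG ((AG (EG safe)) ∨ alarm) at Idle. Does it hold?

No

EG safe: greatest fixpoint, start Z0 = {Idle, Retry, Init, Load, Wait, Sync}, keep only states in Sat with some successor in Z. Z1 = {Retry, Init, Load, Wait, Sync}; fixed.
Sat(EG safe) = {Retry, Init, Load, Wait, Sync}
AG (EG safe): greatest fixpoint, start Z0 = {Retry, Init, Load, Wait, Sync}, keep only states in Sat with every successor in Z. Z1 = {Retry, Init, Load, Sync}; Z2 = {Retry, Init, Sync}; Z3 = {Retry, Sync}; Z4 = {Sync}; Z5 = ∅; fixed.
Sat(AG (EG safe)) = ∅
Sat((AG (EG safe)) ∨ alarm) = {Load, Wait, Reset}
EG ((AG (EG safe)) ∨ alarm): greatest fixpoint, start Z0 = {Load, Wait, Reset}, keep only states in Sat with some successor in Z. Z1 = {Load, Wait}; fixed.
Sat(EG ((AG (EG safe)) ∨ alarm)) = {Load, Wait}
Idle ∉ Sat(EG ((AG (EG safe)) ∨ alarm)) = {Load, Wait}, so the formula does not hold at Idle.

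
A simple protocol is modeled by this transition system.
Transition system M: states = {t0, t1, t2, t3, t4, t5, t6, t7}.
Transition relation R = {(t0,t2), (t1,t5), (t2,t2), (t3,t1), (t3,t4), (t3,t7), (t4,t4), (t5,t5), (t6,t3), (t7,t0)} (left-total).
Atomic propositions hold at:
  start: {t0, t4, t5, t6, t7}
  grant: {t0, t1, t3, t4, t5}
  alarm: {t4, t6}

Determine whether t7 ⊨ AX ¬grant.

No

Sat(¬grant) = {t2, t6, t7}
Sat(AX ¬grant) = {s : every successor in {t2, t6, t7}} = {t0, t2}
t7 ∉ Sat(AX ¬grant) = {t0, t2}, so the formula does not hold at t7.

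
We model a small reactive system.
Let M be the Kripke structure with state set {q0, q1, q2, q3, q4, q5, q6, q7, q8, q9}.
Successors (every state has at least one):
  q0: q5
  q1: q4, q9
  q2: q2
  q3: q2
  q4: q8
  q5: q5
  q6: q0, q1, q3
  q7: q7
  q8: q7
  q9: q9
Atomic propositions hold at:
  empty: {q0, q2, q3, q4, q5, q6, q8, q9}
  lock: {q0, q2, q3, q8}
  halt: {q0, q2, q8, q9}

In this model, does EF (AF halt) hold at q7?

AF halt: least fixpoint, start Z0 = {q0, q2, q8, q9}, add states with every successor in Z. Z1 = {q0, q2, q3, q4, q8, q9}; Z2 = {q0, q1, q2, q3, q4, q8, q9}; Z3 = {q0, q1, q2, q3, q4, q6, q8, q9}; fixed.
Sat(AF halt) = {q0, q1, q2, q3, q4, q6, q8, q9}
EF (AF halt): least fixpoint, start Z0 = {q0, q1, q2, q3, q4, q6, q8, q9}, add states with some successor in Z. Already a fixed point.
Sat(EF (AF halt)) = {q0, q1, q2, q3, q4, q6, q8, q9}
q7 ∉ Sat(EF (AF halt)) = {q0, q1, q2, q3, q4, q6, q8, q9}, so the formula does not hold at q7.

No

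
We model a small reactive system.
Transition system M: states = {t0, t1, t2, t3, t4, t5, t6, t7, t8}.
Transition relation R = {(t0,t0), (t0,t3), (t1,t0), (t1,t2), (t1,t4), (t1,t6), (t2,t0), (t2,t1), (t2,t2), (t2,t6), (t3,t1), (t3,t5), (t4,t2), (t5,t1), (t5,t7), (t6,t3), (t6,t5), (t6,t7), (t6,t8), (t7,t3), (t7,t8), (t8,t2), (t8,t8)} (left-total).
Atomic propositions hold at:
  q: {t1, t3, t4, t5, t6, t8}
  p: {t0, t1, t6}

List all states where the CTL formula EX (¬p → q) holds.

Sat(¬p) = {t2, t3, t4, t5, t7, t8}
Sat(¬p → q) = {t0, t1, t3, t4, t5, t6, t8}
Sat(EX (¬p → q)) = {s : some successor in {t0, t1, t3, t4, t5, t6, t8}} = {t0, t1, t2, t3, t5, t6, t7, t8}

{t0, t1, t2, t3, t5, t6, t7, t8}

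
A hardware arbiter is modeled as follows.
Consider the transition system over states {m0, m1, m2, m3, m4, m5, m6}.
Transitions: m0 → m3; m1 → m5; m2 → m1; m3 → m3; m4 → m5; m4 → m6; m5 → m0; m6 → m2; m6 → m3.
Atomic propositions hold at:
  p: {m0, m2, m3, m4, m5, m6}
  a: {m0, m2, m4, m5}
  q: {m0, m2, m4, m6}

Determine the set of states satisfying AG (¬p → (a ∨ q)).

Sat(¬p) = {m1}
Sat(a ∨ q) = {m0, m2, m4, m5, m6}
Sat(¬p → (a ∨ q)) = {m0, m2, m3, m4, m5, m6}
AG (¬p → (a ∨ q)): greatest fixpoint, start Z0 = {m0, m2, m3, m4, m5, m6}, keep only states in Sat with every successor in Z. Z1 = {m0, m3, m4, m5, m6}; Z2 = {m0, m3, m4, m5}; Z3 = {m0, m3, m5}; fixed.
Sat(AG (¬p → (a ∨ q))) = {m0, m3, m5}

{m0, m3, m5}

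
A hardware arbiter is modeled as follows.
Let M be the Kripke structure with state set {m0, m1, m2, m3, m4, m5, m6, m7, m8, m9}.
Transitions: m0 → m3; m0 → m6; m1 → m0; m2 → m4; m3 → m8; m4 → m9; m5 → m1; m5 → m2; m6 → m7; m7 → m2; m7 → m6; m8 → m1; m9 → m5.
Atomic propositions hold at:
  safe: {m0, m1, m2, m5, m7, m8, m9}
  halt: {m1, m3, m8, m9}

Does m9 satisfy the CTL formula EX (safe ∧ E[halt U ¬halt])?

Sat(¬halt) = {m0, m2, m4, m5, m6, m7}
E[halt U ¬halt]: least fixpoint, start Z0 = Sat(¬halt) = {m0, m2, m4, m5, m6, m7}, add states in Sat(halt) with some successor in Z. Z1 = {m0, m1, m2, m4, m5, m6, m7, m9}; Z2 = {m0, m1, m2, m4, m5, m6, m7, m8, m9}; Z3 = {m0, m1, m2, m3, m4, m5, m6, m7, m8, m9}; fixed.
Sat(E[halt U ¬halt]) = {m0, m1, m2, m3, m4, m5, m6, m7, m8, m9}
Sat(safe ∧ E[halt U ¬halt]) = {m0, m1, m2, m5, m7, m8, m9}
Sat(EX (safe ∧ E[halt U ¬halt])) = {s : some successor in {m0, m1, m2, m5, m7, m8, m9}} = {m1, m3, m4, m5, m6, m7, m8, m9}
m9 ∈ Sat(EX (safe ∧ E[halt U ¬halt])) = {m1, m3, m4, m5, m6, m7, m8, m9}, so the formula holds at m9.

Yes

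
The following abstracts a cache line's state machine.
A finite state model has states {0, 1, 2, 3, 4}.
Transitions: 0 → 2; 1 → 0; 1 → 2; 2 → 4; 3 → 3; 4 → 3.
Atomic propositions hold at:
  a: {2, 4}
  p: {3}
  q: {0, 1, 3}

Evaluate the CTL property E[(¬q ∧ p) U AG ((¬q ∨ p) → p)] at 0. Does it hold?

Sat(¬q) = {2, 4}
Sat(¬q ∧ p) = ∅
Sat(¬q ∨ p) = {2, 3, 4}
Sat((¬q ∨ p) → p) = {0, 1, 3}
AG ((¬q ∨ p) → p): greatest fixpoint, start Z0 = {0, 1, 3}, keep only states in Sat with every successor in Z. Z1 = {3}; fixed.
Sat(AG ((¬q ∨ p) → p)) = {3}
E[(¬q ∧ p) U AG ((¬q ∨ p) → p)]: least fixpoint, start Z0 = Sat(AG ((¬q ∨ p) → p)) = {3}, add states in Sat(¬q ∧ p) with some successor in Z. Already a fixed point.
Sat(E[(¬q ∧ p) U AG ((¬q ∨ p) → p)]) = {3}
0 ∉ Sat(E[(¬q ∧ p) U AG ((¬q ∨ p) → p)]) = {3}, so the formula does not hold at 0.

No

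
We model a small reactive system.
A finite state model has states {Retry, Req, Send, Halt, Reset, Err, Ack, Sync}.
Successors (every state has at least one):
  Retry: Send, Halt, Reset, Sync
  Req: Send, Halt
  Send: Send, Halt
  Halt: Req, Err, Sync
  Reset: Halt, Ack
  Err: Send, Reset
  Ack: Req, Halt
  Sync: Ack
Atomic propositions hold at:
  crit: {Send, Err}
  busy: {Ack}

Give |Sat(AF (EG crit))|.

EG crit: greatest fixpoint, start Z0 = {Send, Err}, keep only states in Sat with some successor in Z. Already a fixed point.
Sat(EG crit) = {Send, Err}
AF (EG crit): least fixpoint, start Z0 = {Send, Err}, add states with every successor in Z. Already a fixed point.
Sat(AF (EG crit)) = {Send, Err}
|Sat(AF (EG crit))| = |{Send, Err}| = 2.

2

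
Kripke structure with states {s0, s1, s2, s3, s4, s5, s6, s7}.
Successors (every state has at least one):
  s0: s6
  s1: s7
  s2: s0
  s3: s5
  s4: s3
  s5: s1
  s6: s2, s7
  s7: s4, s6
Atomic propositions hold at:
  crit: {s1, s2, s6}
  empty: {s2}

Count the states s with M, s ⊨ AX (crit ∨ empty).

2

Sat(crit ∨ empty) = {s1, s2, s6}
Sat(AX (crit ∨ empty)) = {s : every successor in {s1, s2, s6}} = {s0, s5}
|Sat(AX (crit ∨ empty))| = |{s0, s5}| = 2.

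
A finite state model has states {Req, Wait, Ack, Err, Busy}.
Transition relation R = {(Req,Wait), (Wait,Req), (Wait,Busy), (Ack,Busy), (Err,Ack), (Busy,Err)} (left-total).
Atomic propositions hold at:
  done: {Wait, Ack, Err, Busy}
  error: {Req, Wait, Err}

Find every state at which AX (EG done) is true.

EG done: greatest fixpoint, start Z0 = {Wait, Ack, Err, Busy}, keep only states in Sat with some successor in Z. Already a fixed point.
Sat(EG done) = {Wait, Ack, Err, Busy}
Sat(AX (EG done)) = {s : every successor in {Wait, Ack, Err, Busy}} = {Req, Ack, Err, Busy}

{Req, Ack, Err, Busy}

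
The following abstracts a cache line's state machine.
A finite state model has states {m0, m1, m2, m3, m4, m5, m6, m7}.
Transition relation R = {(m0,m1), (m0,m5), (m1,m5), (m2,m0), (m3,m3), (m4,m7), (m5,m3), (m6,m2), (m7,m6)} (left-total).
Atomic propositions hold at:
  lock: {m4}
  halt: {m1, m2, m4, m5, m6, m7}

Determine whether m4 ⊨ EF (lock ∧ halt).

Yes

Sat(lock ∧ halt) = {m4}
EF (lock ∧ halt): least fixpoint, start Z0 = {m4}, add states with some successor in Z. Already a fixed point.
Sat(EF (lock ∧ halt)) = {m4}
m4 ∈ Sat(EF (lock ∧ halt)) = {m4}, so the formula holds at m4.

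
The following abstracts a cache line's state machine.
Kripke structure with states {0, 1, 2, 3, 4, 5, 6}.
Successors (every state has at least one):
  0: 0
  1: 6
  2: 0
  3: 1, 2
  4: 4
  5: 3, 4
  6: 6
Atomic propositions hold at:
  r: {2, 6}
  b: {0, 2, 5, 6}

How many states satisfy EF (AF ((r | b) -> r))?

6

Sat(r | b) = {0, 2, 5, 6}
Sat((r | b) -> r) = {1, 2, 3, 4, 6}
AF ((r | b) -> r): least fixpoint, start Z0 = {1, 2, 3, 4, 6}, add states with every successor in Z. Z1 = {1, 2, 3, 4, 5, 6}; fixed.
Sat(AF ((r | b) -> r)) = {1, 2, 3, 4, 5, 6}
EF (AF ((r | b) -> r)): least fixpoint, start Z0 = {1, 2, 3, 4, 5, 6}, add states with some successor in Z. Already a fixed point.
Sat(EF (AF ((r | b) -> r))) = {1, 2, 3, 4, 5, 6}
|Sat(EF (AF ((r | b) -> r)))| = |{1, 2, 3, 4, 5, 6}| = 6.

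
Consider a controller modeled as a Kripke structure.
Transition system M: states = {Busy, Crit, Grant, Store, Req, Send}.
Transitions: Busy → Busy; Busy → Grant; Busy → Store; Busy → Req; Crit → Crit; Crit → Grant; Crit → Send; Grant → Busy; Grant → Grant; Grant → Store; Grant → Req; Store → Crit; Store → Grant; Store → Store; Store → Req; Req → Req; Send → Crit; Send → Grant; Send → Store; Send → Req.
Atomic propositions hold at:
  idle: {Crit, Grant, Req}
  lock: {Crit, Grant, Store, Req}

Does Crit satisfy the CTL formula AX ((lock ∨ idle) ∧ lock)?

Sat(lock ∨ idle) = {Crit, Grant, Store, Req}
Sat((lock ∨ idle) ∧ lock) = {Crit, Grant, Store, Req}
Sat(AX ((lock ∨ idle) ∧ lock)) = {s : every successor in {Crit, Grant, Store, Req}} = {Store, Req, Send}
Crit ∉ Sat(AX ((lock ∨ idle) ∧ lock)) = {Store, Req, Send}, so the formula does not hold at Crit.

No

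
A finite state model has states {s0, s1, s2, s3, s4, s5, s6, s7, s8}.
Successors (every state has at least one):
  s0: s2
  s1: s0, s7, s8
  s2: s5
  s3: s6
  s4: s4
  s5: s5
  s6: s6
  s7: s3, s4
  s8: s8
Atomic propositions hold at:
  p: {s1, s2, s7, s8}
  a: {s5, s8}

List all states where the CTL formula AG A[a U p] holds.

A[a U p]: least fixpoint, start Z0 = Sat(p) = {s1, s2, s7, s8}, add states in Sat(a) with every successor in Z. Already a fixed point.
Sat(A[a U p]) = {s1, s2, s7, s8}
AG A[a U p]: greatest fixpoint, start Z0 = {s1, s2, s7, s8}, keep only states in Sat with every successor in Z. Z1 = {s8}; fixed.
Sat(AG A[a U p]) = {s8}

{s8}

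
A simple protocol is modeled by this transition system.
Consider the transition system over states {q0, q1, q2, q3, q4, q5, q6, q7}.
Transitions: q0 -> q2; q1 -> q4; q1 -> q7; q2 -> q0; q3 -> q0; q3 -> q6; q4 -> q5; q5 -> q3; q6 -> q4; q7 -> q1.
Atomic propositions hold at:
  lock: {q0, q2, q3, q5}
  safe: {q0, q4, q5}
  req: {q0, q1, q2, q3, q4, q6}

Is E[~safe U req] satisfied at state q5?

Sat(~safe) = {q1, q2, q3, q6, q7}
E[~safe U req]: least fixpoint, start Z0 = Sat(req) = {q0, q1, q2, q3, q4, q6}, add states in Sat(~safe) with some successor in Z. Z1 = {q0, q1, q2, q3, q4, q6, q7}; fixed.
Sat(E[~safe U req]) = {q0, q1, q2, q3, q4, q6, q7}
q5 ∉ Sat(E[~safe U req]) = {q0, q1, q2, q3, q4, q6, q7}, so the formula does not hold at q5.

No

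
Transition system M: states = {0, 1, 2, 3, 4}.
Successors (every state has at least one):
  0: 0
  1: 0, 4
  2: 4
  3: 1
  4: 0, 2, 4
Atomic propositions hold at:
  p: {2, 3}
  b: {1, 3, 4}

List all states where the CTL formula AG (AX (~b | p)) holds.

Sat(~b) = {0, 2}
Sat(~b | p) = {0, 2, 3}
Sat(AX (~b | p)) = {s : every successor in {0, 2, 3}} = {0}
AG (AX (~b | p)): greatest fixpoint, start Z0 = {0}, keep only states in Sat with every successor in Z. Already a fixed point.
Sat(AG (AX (~b | p))) = {0}

{0}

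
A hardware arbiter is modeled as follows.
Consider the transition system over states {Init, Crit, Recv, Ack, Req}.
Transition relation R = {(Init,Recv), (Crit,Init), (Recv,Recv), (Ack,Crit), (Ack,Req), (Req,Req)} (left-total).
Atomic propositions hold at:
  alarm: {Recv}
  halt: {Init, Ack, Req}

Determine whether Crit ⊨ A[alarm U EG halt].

No

EG halt: greatest fixpoint, start Z0 = {Init, Ack, Req}, keep only states in Sat with some successor in Z. Z1 = {Ack, Req}; fixed.
Sat(EG halt) = {Ack, Req}
A[alarm U EG halt]: least fixpoint, start Z0 = Sat(EG halt) = {Ack, Req}, add states in Sat(alarm) with every successor in Z. Already a fixed point.
Sat(A[alarm U EG halt]) = {Ack, Req}
Crit ∉ Sat(A[alarm U EG halt]) = {Ack, Req}, so the formula does not hold at Crit.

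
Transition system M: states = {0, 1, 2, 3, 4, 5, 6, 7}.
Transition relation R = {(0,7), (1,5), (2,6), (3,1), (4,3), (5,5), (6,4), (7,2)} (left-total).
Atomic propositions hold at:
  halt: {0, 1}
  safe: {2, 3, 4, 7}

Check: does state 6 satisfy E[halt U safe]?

E[halt U safe]: least fixpoint, start Z0 = Sat(safe) = {2, 3, 4, 7}, add states in Sat(halt) with some successor in Z. Z1 = {0, 2, 3, 4, 7}; fixed.
Sat(E[halt U safe]) = {0, 2, 3, 4, 7}
6 ∉ Sat(E[halt U safe]) = {0, 2, 3, 4, 7}, so the formula does not hold at 6.

No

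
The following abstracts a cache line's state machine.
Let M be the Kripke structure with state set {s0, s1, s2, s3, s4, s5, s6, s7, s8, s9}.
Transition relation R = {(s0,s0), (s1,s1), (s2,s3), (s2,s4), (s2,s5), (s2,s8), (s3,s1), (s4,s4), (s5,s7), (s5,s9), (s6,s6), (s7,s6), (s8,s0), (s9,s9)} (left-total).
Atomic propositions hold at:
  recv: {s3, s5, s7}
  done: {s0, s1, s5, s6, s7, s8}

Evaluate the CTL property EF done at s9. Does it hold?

EF done: least fixpoint, start Z0 = {s0, s1, s5, s6, s7, s8}, add states with some successor in Z. Z1 = {s0, s1, s2, s3, s5, s6, s7, s8}; fixed.
Sat(EF done) = {s0, s1, s2, s3, s5, s6, s7, s8}
s9 ∉ Sat(EF done) = {s0, s1, s2, s3, s5, s6, s7, s8}, so the formula does not hold at s9.

No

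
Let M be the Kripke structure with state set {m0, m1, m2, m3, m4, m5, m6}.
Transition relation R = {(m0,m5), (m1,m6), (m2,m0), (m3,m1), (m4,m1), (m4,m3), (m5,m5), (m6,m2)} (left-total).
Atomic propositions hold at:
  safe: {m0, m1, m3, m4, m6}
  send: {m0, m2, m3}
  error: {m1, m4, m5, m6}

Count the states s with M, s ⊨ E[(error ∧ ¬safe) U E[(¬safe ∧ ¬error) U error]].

Sat(¬safe) = {m2, m5}
Sat(error ∧ ¬safe) = {m5}
Sat(¬error) = {m0, m2, m3}
Sat(¬safe ∧ ¬error) = {m2}
E[(¬safe ∧ ¬error) U error]: least fixpoint, start Z0 = Sat(error) = {m1, m4, m5, m6}, add states in Sat(¬safe ∧ ¬error) with some successor in Z. Already a fixed point.
Sat(E[(¬safe ∧ ¬error) U error]) = {m1, m4, m5, m6}
E[(error ∧ ¬safe) U E[(¬safe ∧ ¬error) U error]]: least fixpoint, start Z0 = Sat(E[(¬safe ∧ ¬error) U error]) = {m1, m4, m5, m6}, add states in Sat(error ∧ ¬safe) with some successor in Z. Already a fixed point.
Sat(E[(error ∧ ¬safe) U E[(¬safe ∧ ¬error) U error]]) = {m1, m4, m5, m6}
|Sat(E[(error ∧ ¬safe) U E[(¬safe ∧ ¬error) U error]])| = |{m1, m4, m5, m6}| = 4.

4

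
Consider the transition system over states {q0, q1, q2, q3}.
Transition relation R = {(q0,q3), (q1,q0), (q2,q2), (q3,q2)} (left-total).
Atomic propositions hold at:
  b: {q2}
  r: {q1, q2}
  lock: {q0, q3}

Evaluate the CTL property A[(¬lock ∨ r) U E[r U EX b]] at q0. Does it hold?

No

Sat(¬lock) = {q1, q2}
Sat(¬lock ∨ r) = {q1, q2}
Sat(EX b) = {s : some successor in {q2}} = {q2, q3}
E[r U EX b]: least fixpoint, start Z0 = Sat(EX b) = {q2, q3}, add states in Sat(r) with some successor in Z. Already a fixed point.
Sat(E[r U EX b]) = {q2, q3}
A[(¬lock ∨ r) U E[r U EX b]]: least fixpoint, start Z0 = Sat(E[r U EX b]) = {q2, q3}, add states in Sat(¬lock ∨ r) with every successor in Z. Already a fixed point.
Sat(A[(¬lock ∨ r) U E[r U EX b]]) = {q2, q3}
q0 ∉ Sat(A[(¬lock ∨ r) U E[r U EX b]]) = {q2, q3}, so the formula does not hold at q0.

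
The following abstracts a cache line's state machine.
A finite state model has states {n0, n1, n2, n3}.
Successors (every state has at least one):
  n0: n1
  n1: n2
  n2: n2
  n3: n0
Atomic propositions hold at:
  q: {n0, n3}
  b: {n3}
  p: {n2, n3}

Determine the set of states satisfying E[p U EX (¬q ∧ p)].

{n1, n2}

Sat(¬q) = {n1, n2}
Sat(¬q ∧ p) = {n2}
Sat(EX (¬q ∧ p)) = {s : some successor in {n2}} = {n1, n2}
E[p U EX (¬q ∧ p)]: least fixpoint, start Z0 = Sat(EX (¬q ∧ p)) = {n1, n2}, add states in Sat(p) with some successor in Z. Already a fixed point.
Sat(E[p U EX (¬q ∧ p)]) = {n1, n2}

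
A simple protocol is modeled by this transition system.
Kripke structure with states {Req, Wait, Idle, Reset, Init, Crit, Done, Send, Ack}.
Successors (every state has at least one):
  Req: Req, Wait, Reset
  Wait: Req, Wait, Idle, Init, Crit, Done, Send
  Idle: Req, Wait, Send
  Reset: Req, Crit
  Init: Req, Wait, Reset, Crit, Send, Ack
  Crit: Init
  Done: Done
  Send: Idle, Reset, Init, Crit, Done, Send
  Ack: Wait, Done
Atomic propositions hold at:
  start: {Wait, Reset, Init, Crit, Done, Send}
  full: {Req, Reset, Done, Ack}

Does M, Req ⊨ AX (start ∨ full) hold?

Sat(start ∨ full) = {Req, Wait, Reset, Init, Crit, Done, Send, Ack}
Sat(AX (start ∨ full)) = {s : every successor in {Req, Wait, Reset, Init, Crit, Done, Send, Ack}} = {Req, Idle, Reset, Init, Crit, Done, Ack}
Req ∈ Sat(AX (start ∨ full)) = {Req, Idle, Reset, Init, Crit, Done, Ack}, so the formula holds at Req.

Yes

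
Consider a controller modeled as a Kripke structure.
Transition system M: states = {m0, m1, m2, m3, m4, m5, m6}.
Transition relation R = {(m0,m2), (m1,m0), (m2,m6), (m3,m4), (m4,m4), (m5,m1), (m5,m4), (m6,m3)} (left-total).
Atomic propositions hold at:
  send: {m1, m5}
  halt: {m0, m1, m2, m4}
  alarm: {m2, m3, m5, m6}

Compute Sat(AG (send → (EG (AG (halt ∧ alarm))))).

Sat(halt ∧ alarm) = {m2}
AG (halt ∧ alarm): greatest fixpoint, start Z0 = {m2}, keep only states in Sat with every successor in Z. Z1 = ∅; fixed.
Sat(AG (halt ∧ alarm)) = ∅
EG (AG (halt ∧ alarm)): greatest fixpoint, start Z0 = ∅, keep only states in Sat with some successor in Z. Already a fixed point.
Sat(EG (AG (halt ∧ alarm))) = ∅
Sat(send → (EG (AG (halt ∧ alarm)))) = {m0, m2, m3, m4, m6}
AG (send → (EG (AG (halt ∧ alarm)))): greatest fixpoint, start Z0 = {m0, m2, m3, m4, m6}, keep only states in Sat with every successor in Z. Already a fixed point.
Sat(AG (send → (EG (AG (halt ∧ alarm))))) = {m0, m2, m3, m4, m6}

{m0, m2, m3, m4, m6}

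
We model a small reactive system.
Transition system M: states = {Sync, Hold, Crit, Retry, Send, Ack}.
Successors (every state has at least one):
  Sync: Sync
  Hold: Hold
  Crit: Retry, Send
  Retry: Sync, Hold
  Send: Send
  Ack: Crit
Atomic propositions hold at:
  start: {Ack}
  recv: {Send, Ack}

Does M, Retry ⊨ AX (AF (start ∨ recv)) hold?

Sat(start ∨ recv) = {Send, Ack}
AF (start ∨ recv): least fixpoint, start Z0 = {Send, Ack}, add states with every successor in Z. Already a fixed point.
Sat(AF (start ∨ recv)) = {Send, Ack}
Sat(AX (AF (start ∨ recv))) = {s : every successor in {Send, Ack}} = {Send}
Retry ∉ Sat(AX (AF (start ∨ recv))) = {Send}, so the formula does not hold at Retry.

No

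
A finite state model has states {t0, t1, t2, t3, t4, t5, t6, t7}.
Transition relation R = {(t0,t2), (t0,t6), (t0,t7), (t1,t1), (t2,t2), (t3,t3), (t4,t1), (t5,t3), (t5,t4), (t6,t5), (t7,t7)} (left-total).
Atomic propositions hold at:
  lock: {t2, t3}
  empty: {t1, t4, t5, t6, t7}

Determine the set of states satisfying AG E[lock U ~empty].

{t2, t3}

Sat(~empty) = {t0, t2, t3}
E[lock U ~empty]: least fixpoint, start Z0 = Sat(~empty) = {t0, t2, t3}, add states in Sat(lock) with some successor in Z. Already a fixed point.
Sat(E[lock U ~empty]) = {t0, t2, t3}
AG E[lock U ~empty]: greatest fixpoint, start Z0 = {t0, t2, t3}, keep only states in Sat with every successor in Z. Z1 = {t2, t3}; fixed.
Sat(AG E[lock U ~empty]) = {t2, t3}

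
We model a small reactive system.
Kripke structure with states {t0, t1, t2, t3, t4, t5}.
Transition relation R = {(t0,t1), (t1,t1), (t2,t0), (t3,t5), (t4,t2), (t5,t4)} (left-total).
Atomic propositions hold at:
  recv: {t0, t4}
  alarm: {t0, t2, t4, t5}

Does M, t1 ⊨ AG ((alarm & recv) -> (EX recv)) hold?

Sat(alarm & recv) = {t0, t4}
Sat(EX recv) = {s : some successor in {t0, t4}} = {t2, t5}
Sat((alarm & recv) -> (EX recv)) = {t1, t2, t3, t5}
AG ((alarm & recv) -> (EX recv)): greatest fixpoint, start Z0 = {t1, t2, t3, t5}, keep only states in Sat with every successor in Z. Z1 = {t1, t3}; Z2 = {t1}; fixed.
Sat(AG ((alarm & recv) -> (EX recv))) = {t1}
t1 ∈ Sat(AG ((alarm & recv) -> (EX recv))) = {t1}, so the formula holds at t1.

Yes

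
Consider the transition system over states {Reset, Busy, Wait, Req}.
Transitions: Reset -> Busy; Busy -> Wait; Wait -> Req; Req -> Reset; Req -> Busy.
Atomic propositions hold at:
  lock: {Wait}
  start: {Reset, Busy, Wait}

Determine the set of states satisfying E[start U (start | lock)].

Sat(start | lock) = {Reset, Busy, Wait}
E[start U (start | lock)]: least fixpoint, start Z0 = Sat((start | lock)) = {Reset, Busy, Wait}, add states in Sat(start) with some successor in Z. Already a fixed point.
Sat(E[start U (start | lock)]) = {Reset, Busy, Wait}

{Reset, Busy, Wait}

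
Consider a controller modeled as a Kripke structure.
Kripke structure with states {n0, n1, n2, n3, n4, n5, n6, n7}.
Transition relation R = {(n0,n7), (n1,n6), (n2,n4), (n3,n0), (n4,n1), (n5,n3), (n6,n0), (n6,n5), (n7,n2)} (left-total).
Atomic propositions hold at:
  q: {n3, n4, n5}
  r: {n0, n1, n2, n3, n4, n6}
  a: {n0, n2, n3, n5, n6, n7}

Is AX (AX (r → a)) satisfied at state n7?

Sat(r → a) = {n0, n2, n3, n5, n6, n7}
Sat(AX (r → a)) = {s : every successor in {n0, n2, n3, n5, n6, n7}} = {n0, n1, n3, n5, n6, n7}
Sat(AX (AX (r → a))) = {s : every successor in {n0, n1, n3, n5, n6, n7}} = {n0, n1, n3, n4, n5, n6}
n7 ∉ Sat(AX (AX (r → a))) = {n0, n1, n3, n4, n5, n6}, so the formula does not hold at n7.

No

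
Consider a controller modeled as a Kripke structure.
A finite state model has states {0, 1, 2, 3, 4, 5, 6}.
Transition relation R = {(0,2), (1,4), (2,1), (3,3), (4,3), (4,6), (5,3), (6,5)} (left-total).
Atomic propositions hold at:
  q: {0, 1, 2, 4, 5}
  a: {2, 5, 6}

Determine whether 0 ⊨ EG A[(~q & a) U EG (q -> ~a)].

Sat(~q) = {3, 6}
Sat(~q & a) = {6}
Sat(~a) = {0, 1, 3, 4}
Sat(q -> ~a) = {0, 1, 3, 4, 6}
EG (q -> ~a): greatest fixpoint, start Z0 = {0, 1, 3, 4, 6}, keep only states in Sat with some successor in Z. Z1 = {1, 3, 4}; fixed.
Sat(EG (q -> ~a)) = {1, 3, 4}
A[(~q & a) U EG (q -> ~a)]: least fixpoint, start Z0 = Sat(EG (q -> ~a)) = {1, 3, 4}, add states in Sat(~q & a) with every successor in Z. Already a fixed point.
Sat(A[(~q & a) U EG (q -> ~a)]) = {1, 3, 4}
EG A[(~q & a) U EG (q -> ~a)]: greatest fixpoint, start Z0 = {1, 3, 4}, keep only states in Sat with some successor in Z. Already a fixed point.
Sat(EG A[(~q & a) U EG (q -> ~a)]) = {1, 3, 4}
0 ∉ Sat(EG A[(~q & a) U EG (q -> ~a)]) = {1, 3, 4}, so the formula does not hold at 0.

No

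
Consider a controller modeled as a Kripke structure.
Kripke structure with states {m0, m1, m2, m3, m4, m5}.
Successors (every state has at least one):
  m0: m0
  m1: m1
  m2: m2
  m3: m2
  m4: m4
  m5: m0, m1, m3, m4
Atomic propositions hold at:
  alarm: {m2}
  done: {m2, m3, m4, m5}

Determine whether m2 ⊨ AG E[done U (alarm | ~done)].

Yes

Sat(~done) = {m0, m1}
Sat(alarm | ~done) = {m0, m1, m2}
E[done U (alarm | ~done)]: least fixpoint, start Z0 = Sat((alarm | ~done)) = {m0, m1, m2}, add states in Sat(done) with some successor in Z. Z1 = {m0, m1, m2, m3, m5}; fixed.
Sat(E[done U (alarm | ~done)]) = {m0, m1, m2, m3, m5}
AG E[done U (alarm | ~done)]: greatest fixpoint, start Z0 = {m0, m1, m2, m3, m5}, keep only states in Sat with every successor in Z. Z1 = {m0, m1, m2, m3}; fixed.
Sat(AG E[done U (alarm | ~done)]) = {m0, m1, m2, m3}
m2 ∈ Sat(AG E[done U (alarm | ~done)]) = {m0, m1, m2, m3}, so the formula holds at m2.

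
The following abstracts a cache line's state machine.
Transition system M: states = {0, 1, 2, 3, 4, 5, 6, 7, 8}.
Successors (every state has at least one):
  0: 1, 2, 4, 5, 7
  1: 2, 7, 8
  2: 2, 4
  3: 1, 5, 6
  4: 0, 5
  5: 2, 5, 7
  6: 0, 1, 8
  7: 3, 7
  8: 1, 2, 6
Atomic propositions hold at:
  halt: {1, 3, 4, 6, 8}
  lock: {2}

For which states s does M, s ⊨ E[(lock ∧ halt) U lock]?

Sat(lock ∧ halt) = ∅
E[(lock ∧ halt) U lock]: least fixpoint, start Z0 = Sat(lock) = {2}, add states in Sat(lock ∧ halt) with some successor in Z. Already a fixed point.
Sat(E[(lock ∧ halt) U lock]) = {2}

{2}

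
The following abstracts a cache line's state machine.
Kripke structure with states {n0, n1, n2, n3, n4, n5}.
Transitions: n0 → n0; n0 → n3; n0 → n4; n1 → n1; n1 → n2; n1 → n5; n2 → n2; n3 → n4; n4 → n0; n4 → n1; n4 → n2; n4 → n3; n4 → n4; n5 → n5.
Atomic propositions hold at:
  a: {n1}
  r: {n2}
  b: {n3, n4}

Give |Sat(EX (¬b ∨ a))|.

Sat(¬b) = {n0, n1, n2, n5}
Sat(¬b ∨ a) = {n0, n1, n2, n5}
Sat(EX (¬b ∨ a)) = {s : some successor in {n0, n1, n2, n5}} = {n0, n1, n2, n4, n5}
|Sat(EX (¬b ∨ a))| = |{n0, n1, n2, n4, n5}| = 5.

5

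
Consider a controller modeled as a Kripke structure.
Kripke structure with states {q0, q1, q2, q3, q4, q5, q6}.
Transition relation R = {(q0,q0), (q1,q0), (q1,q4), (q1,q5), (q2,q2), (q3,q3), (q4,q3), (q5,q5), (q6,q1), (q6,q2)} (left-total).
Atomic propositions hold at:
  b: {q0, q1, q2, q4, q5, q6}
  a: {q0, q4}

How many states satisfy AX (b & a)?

1

Sat(b & a) = {q0, q4}
Sat(AX (b & a)) = {s : every successor in {q0, q4}} = {q0}
|Sat(AX (b & a))| = |{q0}| = 1.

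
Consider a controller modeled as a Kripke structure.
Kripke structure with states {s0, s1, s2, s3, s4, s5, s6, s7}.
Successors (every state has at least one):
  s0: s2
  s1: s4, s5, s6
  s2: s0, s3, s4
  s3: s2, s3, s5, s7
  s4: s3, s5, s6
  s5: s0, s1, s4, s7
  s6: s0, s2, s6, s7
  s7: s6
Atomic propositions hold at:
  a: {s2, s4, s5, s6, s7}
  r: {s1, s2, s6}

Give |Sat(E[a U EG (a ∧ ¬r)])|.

Sat(¬r) = {s0, s3, s4, s5, s7}
Sat(a ∧ ¬r) = {s4, s5, s7}
EG (a ∧ ¬r): greatest fixpoint, start Z0 = {s4, s5, s7}, keep only states in Sat with some successor in Z. Z1 = {s4, s5}; fixed.
Sat(EG (a ∧ ¬r)) = {s4, s5}
E[a U EG (a ∧ ¬r)]: least fixpoint, start Z0 = Sat(EG (a ∧ ¬r)) = {s4, s5}, add states in Sat(a) with some successor in Z. Z1 = {s2, s4, s5}; Z2 = {s2, s4, s5, s6}; Z3 = {s2, s4, s5, s6, s7}; fixed.
Sat(E[a U EG (a ∧ ¬r)]) = {s2, s4, s5, s6, s7}
|Sat(E[a U EG (a ∧ ¬r)])| = |{s2, s4, s5, s6, s7}| = 5.

5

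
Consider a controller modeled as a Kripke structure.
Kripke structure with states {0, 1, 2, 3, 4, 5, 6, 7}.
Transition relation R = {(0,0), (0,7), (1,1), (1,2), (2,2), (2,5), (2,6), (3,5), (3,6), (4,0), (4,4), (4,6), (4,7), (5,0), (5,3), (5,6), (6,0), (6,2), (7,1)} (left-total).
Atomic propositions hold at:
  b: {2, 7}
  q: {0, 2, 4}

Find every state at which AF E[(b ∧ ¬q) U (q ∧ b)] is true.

{2}

Sat(¬q) = {1, 3, 5, 6, 7}
Sat(b ∧ ¬q) = {7}
Sat(q ∧ b) = {2}
E[(b ∧ ¬q) U (q ∧ b)]: least fixpoint, start Z0 = Sat((q ∧ b)) = {2}, add states in Sat(b ∧ ¬q) with some successor in Z. Already a fixed point.
Sat(E[(b ∧ ¬q) U (q ∧ b)]) = {2}
AF E[(b ∧ ¬q) U (q ∧ b)]: least fixpoint, start Z0 = {2}, add states with every successor in Z. Already a fixed point.
Sat(AF E[(b ∧ ¬q) U (q ∧ b)]) = {2}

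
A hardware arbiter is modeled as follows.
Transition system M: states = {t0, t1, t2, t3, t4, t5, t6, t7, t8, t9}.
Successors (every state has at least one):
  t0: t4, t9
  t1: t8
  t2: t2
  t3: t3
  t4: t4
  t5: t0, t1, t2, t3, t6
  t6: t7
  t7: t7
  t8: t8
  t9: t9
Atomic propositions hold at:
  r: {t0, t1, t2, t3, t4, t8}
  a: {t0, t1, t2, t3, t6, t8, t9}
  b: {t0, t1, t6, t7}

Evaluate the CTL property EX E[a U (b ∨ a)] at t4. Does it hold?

No

Sat(b ∨ a) = {t0, t1, t2, t3, t6, t7, t8, t9}
E[a U (b ∨ a)]: least fixpoint, start Z0 = Sat((b ∨ a)) = {t0, t1, t2, t3, t6, t7, t8, t9}, add states in Sat(a) with some successor in Z. Already a fixed point.
Sat(E[a U (b ∨ a)]) = {t0, t1, t2, t3, t6, t7, t8, t9}
Sat(EX E[a U (b ∨ a)]) = {s : some successor in {t0, t1, t2, t3, t6, t7, t8, t9}} = {t0, t1, t2, t3, t5, t6, t7, t8, t9}
t4 ∉ Sat(EX E[a U (b ∨ a)]) = {t0, t1, t2, t3, t5, t6, t7, t8, t9}, so the formula does not hold at t4.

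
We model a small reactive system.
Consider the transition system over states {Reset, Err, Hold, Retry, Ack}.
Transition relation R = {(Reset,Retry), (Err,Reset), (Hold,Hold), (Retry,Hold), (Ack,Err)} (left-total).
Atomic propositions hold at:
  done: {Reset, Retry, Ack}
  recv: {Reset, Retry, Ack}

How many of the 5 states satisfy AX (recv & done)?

2

Sat(recv & done) = {Reset, Retry, Ack}
Sat(AX (recv & done)) = {s : every successor in {Reset, Retry, Ack}} = {Reset, Err}
|Sat(AX (recv & done))| = |{Reset, Err}| = 2.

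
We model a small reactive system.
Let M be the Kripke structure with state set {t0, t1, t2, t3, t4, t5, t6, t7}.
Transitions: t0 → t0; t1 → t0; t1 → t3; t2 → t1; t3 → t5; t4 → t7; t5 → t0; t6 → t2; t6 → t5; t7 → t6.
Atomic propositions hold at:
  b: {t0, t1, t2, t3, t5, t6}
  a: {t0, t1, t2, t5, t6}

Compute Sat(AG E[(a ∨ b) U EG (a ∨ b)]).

{t0, t1, t2, t3, t5, t6}

Sat(a ∨ b) = {t0, t1, t2, t3, t5, t6}
EG (a ∨ b): greatest fixpoint, start Z0 = {t0, t1, t2, t3, t5, t6}, keep only states in Sat with some successor in Z. Already a fixed point.
Sat(EG (a ∨ b)) = {t0, t1, t2, t3, t5, t6}
E[(a ∨ b) U EG (a ∨ b)]: least fixpoint, start Z0 = Sat(EG (a ∨ b)) = {t0, t1, t2, t3, t5, t6}, add states in Sat(a ∨ b) with some successor in Z. Already a fixed point.
Sat(E[(a ∨ b) U EG (a ∨ b)]) = {t0, t1, t2, t3, t5, t6}
AG E[(a ∨ b) U EG (a ∨ b)]: greatest fixpoint, start Z0 = {t0, t1, t2, t3, t5, t6}, keep only states in Sat with every successor in Z. Already a fixed point.
Sat(AG E[(a ∨ b) U EG (a ∨ b)]) = {t0, t1, t2, t3, t5, t6}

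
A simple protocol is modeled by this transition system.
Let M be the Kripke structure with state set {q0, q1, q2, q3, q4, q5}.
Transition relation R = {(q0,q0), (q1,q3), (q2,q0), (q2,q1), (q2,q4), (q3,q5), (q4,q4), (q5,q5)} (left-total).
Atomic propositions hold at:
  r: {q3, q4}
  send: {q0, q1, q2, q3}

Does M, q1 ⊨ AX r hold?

Yes

Sat(AX r) = {s : every successor in {q3, q4}} = {q1, q4}
q1 ∈ Sat(AX r) = {q1, q4}, so the formula holds at q1.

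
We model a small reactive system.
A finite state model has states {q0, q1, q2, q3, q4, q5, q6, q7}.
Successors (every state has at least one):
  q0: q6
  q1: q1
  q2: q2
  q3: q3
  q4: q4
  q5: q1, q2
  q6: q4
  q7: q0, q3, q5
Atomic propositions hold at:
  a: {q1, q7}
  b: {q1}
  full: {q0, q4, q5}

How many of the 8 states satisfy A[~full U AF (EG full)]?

Sat(~full) = {q1, q2, q3, q6, q7}
EG full: greatest fixpoint, start Z0 = {q0, q4, q5}, keep only states in Sat with some successor in Z. Z1 = {q4}; fixed.
Sat(EG full) = {q4}
AF (EG full): least fixpoint, start Z0 = {q4}, add states with every successor in Z. Z1 = {q4, q6}; Z2 = {q0, q4, q6}; fixed.
Sat(AF (EG full)) = {q0, q4, q6}
A[~full U AF (EG full)]: least fixpoint, start Z0 = Sat(AF (EG full)) = {q0, q4, q6}, add states in Sat(~full) with every successor in Z. Already a fixed point.
Sat(A[~full U AF (EG full)]) = {q0, q4, q6}
|Sat(A[~full U AF (EG full)])| = |{q0, q4, q6}| = 3.

3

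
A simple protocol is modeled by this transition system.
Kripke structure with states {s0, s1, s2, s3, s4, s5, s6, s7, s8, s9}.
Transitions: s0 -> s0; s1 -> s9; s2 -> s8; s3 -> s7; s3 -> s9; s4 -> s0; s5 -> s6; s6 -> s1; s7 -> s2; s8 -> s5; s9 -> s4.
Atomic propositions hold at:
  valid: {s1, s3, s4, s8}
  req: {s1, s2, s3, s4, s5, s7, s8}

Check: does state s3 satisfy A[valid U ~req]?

Sat(~req) = {s0, s6, s9}
A[valid U ~req]: least fixpoint, start Z0 = Sat(~req) = {s0, s6, s9}, add states in Sat(valid) with every successor in Z. Z1 = {s0, s1, s4, s6, s9}; fixed.
Sat(A[valid U ~req]) = {s0, s1, s4, s6, s9}
s3 ∉ Sat(A[valid U ~req]) = {s0, s1, s4, s6, s9}, so the formula does not hold at s3.

No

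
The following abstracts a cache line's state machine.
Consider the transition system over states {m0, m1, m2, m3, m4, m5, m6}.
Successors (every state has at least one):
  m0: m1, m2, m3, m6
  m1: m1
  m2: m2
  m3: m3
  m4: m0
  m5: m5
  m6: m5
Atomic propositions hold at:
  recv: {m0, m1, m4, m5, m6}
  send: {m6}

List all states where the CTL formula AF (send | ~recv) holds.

{m2, m3, m6}

Sat(~recv) = {m2, m3}
Sat(send | ~recv) = {m2, m3, m6}
AF (send | ~recv): least fixpoint, start Z0 = {m2, m3, m6}, add states with every successor in Z. Already a fixed point.
Sat(AF (send | ~recv)) = {m2, m3, m6}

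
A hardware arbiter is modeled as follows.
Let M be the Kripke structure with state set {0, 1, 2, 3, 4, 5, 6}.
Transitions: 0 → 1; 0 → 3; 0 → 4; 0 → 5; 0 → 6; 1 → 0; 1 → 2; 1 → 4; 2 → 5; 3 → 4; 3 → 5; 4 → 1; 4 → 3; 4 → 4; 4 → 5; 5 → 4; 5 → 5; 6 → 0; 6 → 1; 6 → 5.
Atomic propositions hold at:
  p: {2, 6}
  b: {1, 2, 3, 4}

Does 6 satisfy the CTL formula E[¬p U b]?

Sat(¬p) = {0, 1, 3, 4, 5}
E[¬p U b]: least fixpoint, start Z0 = Sat(b) = {1, 2, 3, 4}, add states in Sat(¬p) with some successor in Z. Z1 = {0, 1, 2, 3, 4, 5}; fixed.
Sat(E[¬p U b]) = {0, 1, 2, 3, 4, 5}
6 ∉ Sat(E[¬p U b]) = {0, 1, 2, 3, 4, 5}, so the formula does not hold at 6.

No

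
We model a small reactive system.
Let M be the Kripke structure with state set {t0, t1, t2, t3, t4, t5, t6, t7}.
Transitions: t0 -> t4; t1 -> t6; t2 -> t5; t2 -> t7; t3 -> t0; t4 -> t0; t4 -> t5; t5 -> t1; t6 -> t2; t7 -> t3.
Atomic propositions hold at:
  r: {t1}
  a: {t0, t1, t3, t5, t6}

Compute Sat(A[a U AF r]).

{t1, t5}

AF r: least fixpoint, start Z0 = {t1}, add states with every successor in Z. Z1 = {t1, t5}; fixed.
Sat(AF r) = {t1, t5}
A[a U AF r]: least fixpoint, start Z0 = Sat(AF r) = {t1, t5}, add states in Sat(a) with every successor in Z. Already a fixed point.
Sat(A[a U AF r]) = {t1, t5}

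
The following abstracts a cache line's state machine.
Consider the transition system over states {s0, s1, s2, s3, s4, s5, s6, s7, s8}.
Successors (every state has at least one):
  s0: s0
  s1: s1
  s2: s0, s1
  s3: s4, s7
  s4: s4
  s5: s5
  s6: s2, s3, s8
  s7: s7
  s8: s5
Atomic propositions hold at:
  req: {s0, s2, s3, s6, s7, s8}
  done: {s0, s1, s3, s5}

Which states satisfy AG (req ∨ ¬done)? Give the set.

{s0, s3, s4, s7}

Sat(¬done) = {s2, s4, s6, s7, s8}
Sat(req ∨ ¬done) = {s0, s2, s3, s4, s6, s7, s8}
AG (req ∨ ¬done): greatest fixpoint, start Z0 = {s0, s2, s3, s4, s6, s7, s8}, keep only states in Sat with every successor in Z. Z1 = {s0, s3, s4, s6, s7}; Z2 = {s0, s3, s4, s7}; fixed.
Sat(AG (req ∨ ¬done)) = {s0, s3, s4, s7}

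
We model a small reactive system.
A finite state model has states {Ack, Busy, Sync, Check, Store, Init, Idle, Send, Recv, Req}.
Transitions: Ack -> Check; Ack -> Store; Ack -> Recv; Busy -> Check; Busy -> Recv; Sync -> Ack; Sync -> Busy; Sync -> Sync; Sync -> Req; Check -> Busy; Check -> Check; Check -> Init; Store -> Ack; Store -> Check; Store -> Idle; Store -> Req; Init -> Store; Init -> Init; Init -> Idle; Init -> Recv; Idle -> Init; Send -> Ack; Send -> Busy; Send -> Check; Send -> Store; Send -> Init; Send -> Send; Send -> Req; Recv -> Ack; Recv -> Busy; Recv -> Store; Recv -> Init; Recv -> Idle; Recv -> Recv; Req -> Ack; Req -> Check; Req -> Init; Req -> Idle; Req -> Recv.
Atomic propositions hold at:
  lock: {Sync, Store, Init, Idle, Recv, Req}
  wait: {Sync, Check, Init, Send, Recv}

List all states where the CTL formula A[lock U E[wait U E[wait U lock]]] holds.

E[wait U lock]: least fixpoint, start Z0 = Sat(lock) = {Sync, Store, Init, Idle, Recv, Req}, add states in Sat(wait) with some successor in Z. Z1 = {Sync, Check, Store, Init, Idle, Send, Recv, Req}; fixed.
Sat(E[wait U lock]) = {Sync, Check, Store, Init, Idle, Send, Recv, Req}
E[wait U E[wait U lock]]: least fixpoint, start Z0 = Sat(E[wait U lock]) = {Sync, Check, Store, Init, Idle, Send, Recv, Req}, add states in Sat(wait) with some successor in Z. Already a fixed point.
Sat(E[wait U E[wait U lock]]) = {Sync, Check, Store, Init, Idle, Send, Recv, Req}
A[lock U E[wait U E[wait U lock]]]: least fixpoint, start Z0 = Sat(E[wait U E[wait U lock]]) = {Sync, Check, Store, Init, Idle, Send, Recv, Req}, add states in Sat(lock) with every successor in Z. Already a fixed point.
Sat(A[lock U E[wait U E[wait U lock]]]) = {Sync, Check, Store, Init, Idle, Send, Recv, Req}

{Sync, Check, Store, Init, Idle, Send, Recv, Req}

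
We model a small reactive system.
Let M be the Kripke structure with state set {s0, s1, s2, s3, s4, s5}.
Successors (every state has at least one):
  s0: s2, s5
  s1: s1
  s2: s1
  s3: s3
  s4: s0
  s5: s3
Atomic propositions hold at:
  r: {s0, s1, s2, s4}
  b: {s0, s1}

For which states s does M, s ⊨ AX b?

Sat(AX b) = {s : every successor in {s0, s1}} = {s1, s2, s4}

{s1, s2, s4}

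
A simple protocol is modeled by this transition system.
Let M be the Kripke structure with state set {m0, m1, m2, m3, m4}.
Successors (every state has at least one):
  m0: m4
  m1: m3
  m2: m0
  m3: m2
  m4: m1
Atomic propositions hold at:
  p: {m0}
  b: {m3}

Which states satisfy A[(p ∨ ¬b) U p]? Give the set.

{m0, m2}

Sat(¬b) = {m0, m1, m2, m4}
Sat(p ∨ ¬b) = {m0, m1, m2, m4}
A[(p ∨ ¬b) U p]: least fixpoint, start Z0 = Sat(p) = {m0}, add states in Sat(p ∨ ¬b) with every successor in Z. Z1 = {m0, m2}; fixed.
Sat(A[(p ∨ ¬b) U p]) = {m0, m2}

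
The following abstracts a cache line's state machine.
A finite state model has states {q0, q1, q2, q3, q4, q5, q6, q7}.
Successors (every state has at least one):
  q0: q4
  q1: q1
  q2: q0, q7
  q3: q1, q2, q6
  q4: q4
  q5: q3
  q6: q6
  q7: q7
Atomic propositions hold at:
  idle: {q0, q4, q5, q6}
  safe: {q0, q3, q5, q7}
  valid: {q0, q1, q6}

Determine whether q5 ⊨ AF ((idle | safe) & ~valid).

Sat(idle | safe) = {q0, q3, q4, q5, q6, q7}
Sat(~valid) = {q2, q3, q4, q5, q7}
Sat((idle | safe) & ~valid) = {q3, q4, q5, q7}
AF ((idle | safe) & ~valid): least fixpoint, start Z0 = {q3, q4, q5, q7}, add states with every successor in Z. Z1 = {q0, q3, q4, q5, q7}; Z2 = {q0, q2, q3, q4, q5, q7}; fixed.
Sat(AF ((idle | safe) & ~valid)) = {q0, q2, q3, q4, q5, q7}
q5 ∈ Sat(AF ((idle | safe) & ~valid)) = {q0, q2, q3, q4, q5, q7}, so the formula holds at q5.

Yes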